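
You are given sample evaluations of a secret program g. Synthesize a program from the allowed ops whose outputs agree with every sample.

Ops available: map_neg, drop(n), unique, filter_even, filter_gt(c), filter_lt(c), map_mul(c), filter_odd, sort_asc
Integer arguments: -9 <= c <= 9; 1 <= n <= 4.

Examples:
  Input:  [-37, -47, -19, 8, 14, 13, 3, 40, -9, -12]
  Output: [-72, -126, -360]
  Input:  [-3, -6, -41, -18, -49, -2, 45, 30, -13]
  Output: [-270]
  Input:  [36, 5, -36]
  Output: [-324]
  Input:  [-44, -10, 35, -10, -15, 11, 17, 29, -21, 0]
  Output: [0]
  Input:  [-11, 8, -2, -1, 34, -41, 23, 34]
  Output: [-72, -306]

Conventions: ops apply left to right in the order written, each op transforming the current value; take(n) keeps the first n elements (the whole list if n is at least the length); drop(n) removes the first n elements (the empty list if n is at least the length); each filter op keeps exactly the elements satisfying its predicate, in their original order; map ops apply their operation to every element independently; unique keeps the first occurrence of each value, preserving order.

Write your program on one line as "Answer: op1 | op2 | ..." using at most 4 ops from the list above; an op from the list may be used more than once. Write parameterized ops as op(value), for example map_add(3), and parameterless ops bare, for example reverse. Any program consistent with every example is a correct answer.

unique | map_mul(-9) | filter_lt(1) | filter_even

Check, running the answer program on each example:
  [-37, -47, -19, 8, 14, 13, 3, 40, -9, -12] -> [-37, -47, -19, 8, 14, 13, 3, 40, -9, -12] -> [333, 423, 171, -72, -126, -117, -27, -360, 81, 108] -> [-72, -126, -117, -27, -360] -> [-72, -126, -360]
  [-3, -6, -41, -18, -49, -2, 45, 30, -13] -> [-3, -6, -41, -18, -49, -2, 45, 30, -13] -> [27, 54, 369, 162, 441, 18, -405, -270, 117] -> [-405, -270] -> [-270]
  [36, 5, -36] -> [36, 5, -36] -> [-324, -45, 324] -> [-324, -45] -> [-324]
  [-44, -10, 35, -10, -15, 11, 17, 29, -21, 0] -> [-44, -10, 35, -15, 11, 17, 29, -21, 0] -> [396, 90, -315, 135, -99, -153, -261, 189, 0] -> [-315, -99, -153, -261, 0] -> [0]
  [-11, 8, -2, -1, 34, -41, 23, 34] -> [-11, 8, -2, -1, 34, -41, 23] -> [99, -72, 18, 9, -306, 369, -207] -> [-72, -306, -207] -> [-72, -306]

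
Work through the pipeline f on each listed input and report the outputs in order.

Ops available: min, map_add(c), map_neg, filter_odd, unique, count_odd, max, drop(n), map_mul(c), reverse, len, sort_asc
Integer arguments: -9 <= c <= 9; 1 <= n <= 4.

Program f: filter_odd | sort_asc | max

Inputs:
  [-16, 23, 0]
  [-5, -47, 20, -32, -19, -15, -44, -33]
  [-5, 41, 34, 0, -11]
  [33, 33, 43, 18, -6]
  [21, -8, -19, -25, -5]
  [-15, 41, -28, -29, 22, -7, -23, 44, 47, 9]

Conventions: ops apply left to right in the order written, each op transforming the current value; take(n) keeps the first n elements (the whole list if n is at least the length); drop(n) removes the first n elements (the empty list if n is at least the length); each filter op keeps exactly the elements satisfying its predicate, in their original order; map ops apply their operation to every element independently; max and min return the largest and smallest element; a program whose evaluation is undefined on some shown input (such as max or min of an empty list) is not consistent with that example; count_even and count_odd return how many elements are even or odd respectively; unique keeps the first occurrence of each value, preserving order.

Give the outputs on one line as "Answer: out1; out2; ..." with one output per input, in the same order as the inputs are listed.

23; -5; 41; 43; 21; 47

Execution, op by op:
  [-16, 23, 0] -> [23] -> [23] -> 23
  [-5, -47, 20, -32, -19, -15, -44, -33] -> [-5, -47, -19, -15, -33] -> [-47, -33, -19, -15, -5] -> -5
  [-5, 41, 34, 0, -11] -> [-5, 41, -11] -> [-11, -5, 41] -> 41
  [33, 33, 43, 18, -6] -> [33, 33, 43] -> [33, 33, 43] -> 43
  [21, -8, -19, -25, -5] -> [21, -19, -25, -5] -> [-25, -19, -5, 21] -> 21
  [-15, 41, -28, -29, 22, -7, -23, 44, 47, 9] -> [-15, 41, -29, -7, -23, 47, 9] -> [-29, -23, -15, -7, 9, 41, 47] -> 47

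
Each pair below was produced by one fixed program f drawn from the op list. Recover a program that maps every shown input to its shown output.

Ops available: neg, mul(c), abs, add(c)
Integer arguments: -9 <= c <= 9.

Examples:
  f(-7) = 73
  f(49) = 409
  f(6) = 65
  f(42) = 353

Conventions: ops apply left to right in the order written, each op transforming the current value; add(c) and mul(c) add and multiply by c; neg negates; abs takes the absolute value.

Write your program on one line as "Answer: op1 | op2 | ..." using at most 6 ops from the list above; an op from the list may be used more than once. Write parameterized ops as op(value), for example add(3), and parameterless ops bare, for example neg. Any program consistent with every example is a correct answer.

abs | add(3) | neg | mul(-8) | add(-7)

Check, running the answer program on each example:
  -7 -> 7 -> 10 -> -10 -> 80 -> 73
  49 -> 49 -> 52 -> -52 -> 416 -> 409
  6 -> 6 -> 9 -> -9 -> 72 -> 65
  42 -> 42 -> 45 -> -45 -> 360 -> 353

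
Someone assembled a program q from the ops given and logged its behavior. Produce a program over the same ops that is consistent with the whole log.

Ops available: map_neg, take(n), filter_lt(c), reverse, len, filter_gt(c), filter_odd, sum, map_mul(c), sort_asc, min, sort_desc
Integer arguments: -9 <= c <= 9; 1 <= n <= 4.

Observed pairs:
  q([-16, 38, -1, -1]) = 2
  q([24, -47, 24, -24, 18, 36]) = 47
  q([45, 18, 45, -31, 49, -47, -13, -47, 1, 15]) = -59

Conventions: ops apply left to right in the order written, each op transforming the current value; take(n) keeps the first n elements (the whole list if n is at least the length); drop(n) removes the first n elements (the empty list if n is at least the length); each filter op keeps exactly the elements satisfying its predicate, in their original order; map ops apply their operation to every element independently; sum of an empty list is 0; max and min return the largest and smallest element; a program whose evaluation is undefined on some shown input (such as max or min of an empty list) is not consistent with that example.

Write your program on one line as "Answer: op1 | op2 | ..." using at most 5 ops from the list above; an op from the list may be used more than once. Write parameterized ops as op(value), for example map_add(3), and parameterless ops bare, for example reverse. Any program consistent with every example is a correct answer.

take(4) | map_neg | filter_odd | sum

Check, running the answer program on each example:
  [-16, 38, -1, -1] -> [-16, 38, -1, -1] -> [16, -38, 1, 1] -> [1, 1] -> 2
  [24, -47, 24, -24, 18, 36] -> [24, -47, 24, -24] -> [-24, 47, -24, 24] -> [47] -> 47
  [45, 18, 45, -31, 49, -47, -13, -47, 1, 15] -> [45, 18, 45, -31] -> [-45, -18, -45, 31] -> [-45, -45, 31] -> -59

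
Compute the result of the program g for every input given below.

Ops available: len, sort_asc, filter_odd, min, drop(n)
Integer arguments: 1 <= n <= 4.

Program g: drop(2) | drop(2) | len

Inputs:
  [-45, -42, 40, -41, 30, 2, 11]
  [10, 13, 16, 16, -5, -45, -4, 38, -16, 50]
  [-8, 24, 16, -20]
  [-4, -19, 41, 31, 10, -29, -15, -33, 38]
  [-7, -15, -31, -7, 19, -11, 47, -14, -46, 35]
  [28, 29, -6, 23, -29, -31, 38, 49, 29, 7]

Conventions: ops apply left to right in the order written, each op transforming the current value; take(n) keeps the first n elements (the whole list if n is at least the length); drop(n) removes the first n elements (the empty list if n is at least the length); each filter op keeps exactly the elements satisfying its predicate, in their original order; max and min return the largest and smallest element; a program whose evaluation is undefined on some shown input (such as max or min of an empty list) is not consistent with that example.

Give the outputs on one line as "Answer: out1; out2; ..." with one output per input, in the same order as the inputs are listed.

3; 6; 0; 5; 6; 6

Execution, op by op:
  [-45, -42, 40, -41, 30, 2, 11] -> [40, -41, 30, 2, 11] -> [30, 2, 11] -> 3
  [10, 13, 16, 16, -5, -45, -4, 38, -16, 50] -> [16, 16, -5, -45, -4, 38, -16, 50] -> [-5, -45, -4, 38, -16, 50] -> 6
  [-8, 24, 16, -20] -> [16, -20] -> [] -> 0
  [-4, -19, 41, 31, 10, -29, -15, -33, 38] -> [41, 31, 10, -29, -15, -33, 38] -> [10, -29, -15, -33, 38] -> 5
  [-7, -15, -31, -7, 19, -11, 47, -14, -46, 35] -> [-31, -7, 19, -11, 47, -14, -46, 35] -> [19, -11, 47, -14, -46, 35] -> 6
  [28, 29, -6, 23, -29, -31, 38, 49, 29, 7] -> [-6, 23, -29, -31, 38, 49, 29, 7] -> [-29, -31, 38, 49, 29, 7] -> 6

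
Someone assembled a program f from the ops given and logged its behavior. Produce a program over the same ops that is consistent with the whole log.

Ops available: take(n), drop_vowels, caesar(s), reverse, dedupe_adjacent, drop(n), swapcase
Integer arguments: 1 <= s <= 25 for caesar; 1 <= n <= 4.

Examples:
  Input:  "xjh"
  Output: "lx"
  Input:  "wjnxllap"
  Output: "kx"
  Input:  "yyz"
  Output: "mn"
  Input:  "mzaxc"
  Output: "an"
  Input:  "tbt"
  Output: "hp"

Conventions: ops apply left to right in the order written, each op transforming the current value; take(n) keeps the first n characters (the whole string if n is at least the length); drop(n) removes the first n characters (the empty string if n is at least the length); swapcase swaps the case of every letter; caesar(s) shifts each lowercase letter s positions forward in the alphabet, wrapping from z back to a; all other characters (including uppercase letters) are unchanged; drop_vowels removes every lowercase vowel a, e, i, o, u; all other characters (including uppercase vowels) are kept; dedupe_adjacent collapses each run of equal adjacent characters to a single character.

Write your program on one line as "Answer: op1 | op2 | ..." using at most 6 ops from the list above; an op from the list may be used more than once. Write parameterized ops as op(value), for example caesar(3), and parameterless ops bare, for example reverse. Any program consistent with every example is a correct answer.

drop_vowels | dedupe_adjacent | caesar(25) | caesar(15) | take(2)

Check, running the answer program on each example:
  "xjh" -> "xjh" -> "xjh" -> "wig" -> "lxv" -> "lx"
  "wjnxllap" -> "wjnxllp" -> "wjnxlp" -> "vimwko" -> "kxblzd" -> "kx"
  "yyz" -> "yyz" -> "yz" -> "xy" -> "mn" -> "mn"
  "mzaxc" -> "mzxc" -> "mzxc" -> "lywb" -> "anlq" -> "an"
  "tbt" -> "tbt" -> "tbt" -> "sas" -> "hph" -> "hp"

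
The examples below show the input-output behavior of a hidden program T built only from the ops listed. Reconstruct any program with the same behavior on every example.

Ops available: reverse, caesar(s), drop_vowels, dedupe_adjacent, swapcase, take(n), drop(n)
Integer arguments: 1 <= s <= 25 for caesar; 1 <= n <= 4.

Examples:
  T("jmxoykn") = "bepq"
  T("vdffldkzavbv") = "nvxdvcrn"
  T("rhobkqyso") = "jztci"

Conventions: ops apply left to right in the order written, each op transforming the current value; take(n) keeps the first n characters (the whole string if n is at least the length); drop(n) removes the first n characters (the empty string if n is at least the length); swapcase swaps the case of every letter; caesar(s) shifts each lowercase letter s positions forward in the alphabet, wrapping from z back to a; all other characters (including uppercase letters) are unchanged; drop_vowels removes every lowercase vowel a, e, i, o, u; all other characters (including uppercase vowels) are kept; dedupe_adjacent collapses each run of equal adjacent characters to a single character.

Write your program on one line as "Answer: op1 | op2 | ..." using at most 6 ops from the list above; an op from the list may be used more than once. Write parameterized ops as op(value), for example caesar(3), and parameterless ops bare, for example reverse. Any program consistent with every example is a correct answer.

drop_vowels | dedupe_adjacent | caesar(18) | reverse | drop(2) | reverse

Check, running the answer program on each example:
  "jmxoykn" -> "jmxykn" -> "jmxykn" -> "bepqcf" -> "fcqpeb" -> "qpeb" -> "bepq"
  "vdffldkzavbv" -> "vdffldkzvbv" -> "vdfldkzvbv" -> "nvxdvcrntn" -> "ntnrcvdxvn" -> "nrcvdxvn" -> "nvxdvcrn"
  "rhobkqyso" -> "rhbkqys" -> "rhbkqys" -> "jztciqk" -> "kqictzj" -> "ictzj" -> "jztci"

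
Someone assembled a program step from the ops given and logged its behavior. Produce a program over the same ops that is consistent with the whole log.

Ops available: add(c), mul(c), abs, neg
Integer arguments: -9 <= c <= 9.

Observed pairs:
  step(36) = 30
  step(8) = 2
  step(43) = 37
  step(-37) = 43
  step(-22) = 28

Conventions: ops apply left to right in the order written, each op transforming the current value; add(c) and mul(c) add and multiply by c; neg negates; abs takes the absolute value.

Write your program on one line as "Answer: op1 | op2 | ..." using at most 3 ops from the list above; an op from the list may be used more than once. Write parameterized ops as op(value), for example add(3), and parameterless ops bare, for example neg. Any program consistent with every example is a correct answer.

neg | add(6) | abs

Check, running the answer program on each example:
  36 -> -36 -> -30 -> 30
  8 -> -8 -> -2 -> 2
  43 -> -43 -> -37 -> 37
  -37 -> 37 -> 43 -> 43
  -22 -> 22 -> 28 -> 28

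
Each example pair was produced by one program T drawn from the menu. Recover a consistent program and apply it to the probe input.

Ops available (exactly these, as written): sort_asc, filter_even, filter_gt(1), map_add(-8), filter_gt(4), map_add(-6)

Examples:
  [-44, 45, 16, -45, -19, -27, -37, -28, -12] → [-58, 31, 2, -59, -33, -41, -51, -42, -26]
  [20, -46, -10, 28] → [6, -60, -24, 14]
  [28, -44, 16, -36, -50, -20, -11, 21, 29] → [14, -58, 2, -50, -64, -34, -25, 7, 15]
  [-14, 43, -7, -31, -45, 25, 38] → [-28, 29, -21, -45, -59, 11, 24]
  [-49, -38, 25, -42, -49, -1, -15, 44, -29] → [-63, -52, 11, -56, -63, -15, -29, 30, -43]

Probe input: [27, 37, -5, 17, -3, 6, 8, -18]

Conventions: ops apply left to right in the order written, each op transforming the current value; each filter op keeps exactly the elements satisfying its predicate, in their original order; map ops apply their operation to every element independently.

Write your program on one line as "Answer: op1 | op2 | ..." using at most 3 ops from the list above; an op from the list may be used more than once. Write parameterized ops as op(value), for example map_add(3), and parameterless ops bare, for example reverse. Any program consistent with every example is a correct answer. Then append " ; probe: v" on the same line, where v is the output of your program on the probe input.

map_add(-8) | map_add(-6) ; probe: [13, 23, -19, 3, -17, -8, -6, -32]

Check, running the answer program on each example:
  [-44, 45, 16, -45, -19, -27, -37, -28, -12] -> [-52, 37, 8, -53, -27, -35, -45, -36, -20] -> [-58, 31, 2, -59, -33, -41, -51, -42, -26]
  [20, -46, -10, 28] -> [12, -54, -18, 20] -> [6, -60, -24, 14]
  [28, -44, 16, -36, -50, -20, -11, 21, 29] -> [20, -52, 8, -44, -58, -28, -19, 13, 21] -> [14, -58, 2, -50, -64, -34, -25, 7, 15]
  [-14, 43, -7, -31, -45, 25, 38] -> [-22, 35, -15, -39, -53, 17, 30] -> [-28, 29, -21, -45, -59, 11, 24]
  [-49, -38, 25, -42, -49, -1, -15, 44, -29] -> [-57, -46, 17, -50, -57, -9, -23, 36, -37] -> [-63, -52, 11, -56, -63, -15, -29, 30, -43]
  probe: [27, 37, -5, 17, -3, 6, 8, -18] -> [19, 29, -13, 9, -11, -2, 0, -26] -> [13, 23, -19, 3, -17, -8, -6, -32]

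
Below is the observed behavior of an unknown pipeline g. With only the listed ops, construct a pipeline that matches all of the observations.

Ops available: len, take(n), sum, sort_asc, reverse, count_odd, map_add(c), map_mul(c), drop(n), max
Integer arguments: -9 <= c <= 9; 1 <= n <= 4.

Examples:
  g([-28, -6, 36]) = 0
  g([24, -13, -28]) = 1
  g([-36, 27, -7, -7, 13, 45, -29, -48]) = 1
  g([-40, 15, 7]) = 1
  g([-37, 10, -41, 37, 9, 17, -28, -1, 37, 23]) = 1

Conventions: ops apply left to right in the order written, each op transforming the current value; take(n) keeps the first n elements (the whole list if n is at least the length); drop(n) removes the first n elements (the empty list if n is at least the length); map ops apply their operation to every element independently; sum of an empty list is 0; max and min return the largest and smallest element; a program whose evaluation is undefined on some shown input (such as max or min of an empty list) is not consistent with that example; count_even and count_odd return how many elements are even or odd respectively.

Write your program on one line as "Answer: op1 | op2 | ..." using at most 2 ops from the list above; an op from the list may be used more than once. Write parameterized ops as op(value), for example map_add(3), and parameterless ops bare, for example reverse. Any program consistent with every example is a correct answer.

take(2) | count_odd

Check, running the answer program on each example:
  [-28, -6, 36] -> [-28, -6] -> 0
  [24, -13, -28] -> [24, -13] -> 1
  [-36, 27, -7, -7, 13, 45, -29, -48] -> [-36, 27] -> 1
  [-40, 15, 7] -> [-40, 15] -> 1
  [-37, 10, -41, 37, 9, 17, -28, -1, 37, 23] -> [-37, 10] -> 1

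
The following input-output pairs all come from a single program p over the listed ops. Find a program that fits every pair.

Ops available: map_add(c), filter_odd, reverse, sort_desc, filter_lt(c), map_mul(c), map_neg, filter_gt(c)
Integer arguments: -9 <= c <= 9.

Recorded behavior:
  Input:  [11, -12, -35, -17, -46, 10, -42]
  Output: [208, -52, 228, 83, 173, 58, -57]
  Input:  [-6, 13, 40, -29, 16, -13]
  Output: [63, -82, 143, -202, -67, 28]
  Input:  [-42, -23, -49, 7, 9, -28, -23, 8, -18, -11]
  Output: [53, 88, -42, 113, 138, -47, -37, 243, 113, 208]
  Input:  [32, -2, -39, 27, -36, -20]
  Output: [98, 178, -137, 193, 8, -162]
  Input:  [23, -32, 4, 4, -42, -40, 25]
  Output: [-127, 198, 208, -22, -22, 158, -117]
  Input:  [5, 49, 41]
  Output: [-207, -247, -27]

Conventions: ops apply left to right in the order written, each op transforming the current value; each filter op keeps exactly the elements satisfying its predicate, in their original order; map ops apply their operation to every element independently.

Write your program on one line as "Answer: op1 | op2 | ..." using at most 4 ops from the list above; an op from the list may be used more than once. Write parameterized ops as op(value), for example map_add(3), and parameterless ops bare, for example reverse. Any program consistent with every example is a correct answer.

reverse | map_mul(-5) | map_add(-2)

Check, running the answer program on each example:
  [11, -12, -35, -17, -46, 10, -42] -> [-42, 10, -46, -17, -35, -12, 11] -> [210, -50, 230, 85, 175, 60, -55] -> [208, -52, 228, 83, 173, 58, -57]
  [-6, 13, 40, -29, 16, -13] -> [-13, 16, -29, 40, 13, -6] -> [65, -80, 145, -200, -65, 30] -> [63, -82, 143, -202, -67, 28]
  [-42, -23, -49, 7, 9, -28, -23, 8, -18, -11] -> [-11, -18, 8, -23, -28, 9, 7, -49, -23, -42] -> [55, 90, -40, 115, 140, -45, -35, 245, 115, 210] -> [53, 88, -42, 113, 138, -47, -37, 243, 113, 208]
  [32, -2, -39, 27, -36, -20] -> [-20, -36, 27, -39, -2, 32] -> [100, 180, -135, 195, 10, -160] -> [98, 178, -137, 193, 8, -162]
  [23, -32, 4, 4, -42, -40, 25] -> [25, -40, -42, 4, 4, -32, 23] -> [-125, 200, 210, -20, -20, 160, -115] -> [-127, 198, 208, -22, -22, 158, -117]
  [5, 49, 41] -> [41, 49, 5] -> [-205, -245, -25] -> [-207, -247, -27]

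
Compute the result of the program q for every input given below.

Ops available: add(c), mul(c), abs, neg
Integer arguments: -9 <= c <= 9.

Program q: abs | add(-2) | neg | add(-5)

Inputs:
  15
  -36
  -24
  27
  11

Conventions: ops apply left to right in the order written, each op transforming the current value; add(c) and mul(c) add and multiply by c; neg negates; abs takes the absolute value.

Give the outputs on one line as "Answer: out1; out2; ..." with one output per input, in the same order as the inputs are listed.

-18; -39; -27; -30; -14

Execution, op by op:
  15 -> 15 -> 13 -> -13 -> -18
  -36 -> 36 -> 34 -> -34 -> -39
  -24 -> 24 -> 22 -> -22 -> -27
  27 -> 27 -> 25 -> -25 -> -30
  11 -> 11 -> 9 -> -9 -> -14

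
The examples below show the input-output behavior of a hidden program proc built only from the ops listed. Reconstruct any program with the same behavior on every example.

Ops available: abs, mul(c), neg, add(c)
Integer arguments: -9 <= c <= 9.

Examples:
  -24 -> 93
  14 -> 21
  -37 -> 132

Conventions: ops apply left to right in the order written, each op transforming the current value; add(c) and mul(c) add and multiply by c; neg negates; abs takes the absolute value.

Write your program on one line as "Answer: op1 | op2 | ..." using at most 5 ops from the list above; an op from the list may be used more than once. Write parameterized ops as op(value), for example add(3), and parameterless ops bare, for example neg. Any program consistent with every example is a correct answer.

neg | add(7) | mul(-3) | abs

Check, running the answer program on each example:
  -24 -> 24 -> 31 -> -93 -> 93
  14 -> -14 -> -7 -> 21 -> 21
  -37 -> 37 -> 44 -> -132 -> 132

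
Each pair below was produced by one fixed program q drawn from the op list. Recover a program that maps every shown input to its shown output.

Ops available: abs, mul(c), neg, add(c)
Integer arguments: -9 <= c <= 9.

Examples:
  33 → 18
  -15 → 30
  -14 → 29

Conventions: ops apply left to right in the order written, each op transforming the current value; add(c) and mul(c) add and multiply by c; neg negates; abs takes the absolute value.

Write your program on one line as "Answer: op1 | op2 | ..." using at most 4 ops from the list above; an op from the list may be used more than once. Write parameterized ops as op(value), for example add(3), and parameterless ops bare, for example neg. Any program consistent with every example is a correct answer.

neg | add(7) | add(8) | abs

Check, running the answer program on each example:
  33 -> -33 -> -26 -> -18 -> 18
  -15 -> 15 -> 22 -> 30 -> 30
  -14 -> 14 -> 21 -> 29 -> 29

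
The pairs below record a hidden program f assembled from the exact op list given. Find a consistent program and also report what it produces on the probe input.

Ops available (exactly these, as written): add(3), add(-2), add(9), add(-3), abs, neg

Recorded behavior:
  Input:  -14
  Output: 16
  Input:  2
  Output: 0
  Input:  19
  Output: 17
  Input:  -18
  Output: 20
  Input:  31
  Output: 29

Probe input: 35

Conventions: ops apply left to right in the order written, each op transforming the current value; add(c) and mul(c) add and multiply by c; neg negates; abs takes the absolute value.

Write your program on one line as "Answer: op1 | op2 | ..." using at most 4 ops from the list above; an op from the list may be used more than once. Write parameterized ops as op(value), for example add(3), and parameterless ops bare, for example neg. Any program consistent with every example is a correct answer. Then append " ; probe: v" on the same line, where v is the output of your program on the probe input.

add(-2) | neg | abs ; probe: 33

Check, running the answer program on each example:
  -14 -> -16 -> 16 -> 16
  2 -> 0 -> 0 -> 0
  19 -> 17 -> -17 -> 17
  -18 -> -20 -> 20 -> 20
  31 -> 29 -> -29 -> 29
  probe: 35 -> 33 -> -33 -> 33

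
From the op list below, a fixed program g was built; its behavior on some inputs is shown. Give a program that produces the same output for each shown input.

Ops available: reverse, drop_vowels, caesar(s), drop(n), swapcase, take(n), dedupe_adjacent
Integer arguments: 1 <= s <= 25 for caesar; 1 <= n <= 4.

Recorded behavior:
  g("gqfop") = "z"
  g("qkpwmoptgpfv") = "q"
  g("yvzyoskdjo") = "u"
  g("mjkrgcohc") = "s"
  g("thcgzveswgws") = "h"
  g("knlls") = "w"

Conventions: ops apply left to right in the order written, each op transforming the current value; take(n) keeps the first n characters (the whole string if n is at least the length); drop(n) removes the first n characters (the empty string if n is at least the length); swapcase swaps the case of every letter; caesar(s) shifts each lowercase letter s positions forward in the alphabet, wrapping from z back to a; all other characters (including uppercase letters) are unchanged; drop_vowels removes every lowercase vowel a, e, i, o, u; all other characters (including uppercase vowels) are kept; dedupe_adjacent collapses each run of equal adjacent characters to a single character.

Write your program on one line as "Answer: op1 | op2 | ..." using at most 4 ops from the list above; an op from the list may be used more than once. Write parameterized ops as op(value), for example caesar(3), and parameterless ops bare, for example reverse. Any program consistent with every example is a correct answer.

caesar(11) | reverse | take(2) | drop(1)

Check, running the answer program on each example:
  "gqfop" -> "rbqza" -> "azqbr" -> "az" -> "z"
  "qkpwmoptgpfv" -> "bvahxzaeraqg" -> "gqareazxhavb" -> "gq" -> "q"
  "yvzyoskdjo" -> "jgkjzdvouz" -> "zuovdzjkgj" -> "zu" -> "u"
  "mjkrgcohc" -> "xuvcrnzsn" -> "nsznrcvux" -> "ns" -> "s"
  "thcgzveswgws" -> "esnrkgpdhrhd" -> "dhrhdpgkrnse" -> "dh" -> "h"
  "knlls" -> "vywwd" -> "dwwyv" -> "dw" -> "w"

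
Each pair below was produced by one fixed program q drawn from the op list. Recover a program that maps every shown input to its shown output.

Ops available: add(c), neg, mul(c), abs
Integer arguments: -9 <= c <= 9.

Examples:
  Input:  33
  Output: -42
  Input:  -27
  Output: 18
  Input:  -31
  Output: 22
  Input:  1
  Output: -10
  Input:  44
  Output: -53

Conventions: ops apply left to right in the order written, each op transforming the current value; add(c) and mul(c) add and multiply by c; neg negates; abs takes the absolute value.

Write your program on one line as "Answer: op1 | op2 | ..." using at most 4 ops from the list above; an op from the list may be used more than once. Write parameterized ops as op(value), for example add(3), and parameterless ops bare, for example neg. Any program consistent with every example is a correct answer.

add(2) | add(7) | neg

Check, running the answer program on each example:
  33 -> 35 -> 42 -> -42
  -27 -> -25 -> -18 -> 18
  -31 -> -29 -> -22 -> 22
  1 -> 3 -> 10 -> -10
  44 -> 46 -> 53 -> -53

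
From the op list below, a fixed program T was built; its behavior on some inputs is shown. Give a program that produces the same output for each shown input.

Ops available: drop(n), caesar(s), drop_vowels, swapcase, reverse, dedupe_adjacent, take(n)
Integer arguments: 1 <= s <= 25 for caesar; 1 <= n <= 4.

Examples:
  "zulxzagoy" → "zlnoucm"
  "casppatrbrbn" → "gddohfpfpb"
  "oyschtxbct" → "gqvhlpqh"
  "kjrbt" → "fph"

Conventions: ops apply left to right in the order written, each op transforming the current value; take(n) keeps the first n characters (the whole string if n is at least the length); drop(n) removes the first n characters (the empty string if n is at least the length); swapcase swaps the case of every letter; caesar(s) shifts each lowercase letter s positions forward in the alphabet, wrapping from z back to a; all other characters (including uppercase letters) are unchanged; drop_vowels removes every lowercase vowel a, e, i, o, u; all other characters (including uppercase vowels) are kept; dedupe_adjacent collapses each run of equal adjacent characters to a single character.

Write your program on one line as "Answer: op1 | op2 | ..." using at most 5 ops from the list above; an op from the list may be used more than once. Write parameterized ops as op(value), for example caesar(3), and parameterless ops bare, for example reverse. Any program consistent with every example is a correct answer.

reverse | caesar(14) | reverse | drop(2)

Check, running the answer program on each example:
  "zulxzagoy" -> "yogazxluz" -> "mcuonlzin" -> "nizlnoucm" -> "zlnoucm"
  "casppatrbrbn" -> "nbrbrtappsac" -> "bpfpfhoddgoq" -> "qogddohfpfpb" -> "gddohfpfpb"
  "oyschtxbct" -> "tcbxthcsyo" -> "hqplhvqgmc" -> "cmgqvhlpqh" -> "gqvhlpqh"
  "kjrbt" -> "tbrjk" -> "hpfxy" -> "yxfph" -> "fph"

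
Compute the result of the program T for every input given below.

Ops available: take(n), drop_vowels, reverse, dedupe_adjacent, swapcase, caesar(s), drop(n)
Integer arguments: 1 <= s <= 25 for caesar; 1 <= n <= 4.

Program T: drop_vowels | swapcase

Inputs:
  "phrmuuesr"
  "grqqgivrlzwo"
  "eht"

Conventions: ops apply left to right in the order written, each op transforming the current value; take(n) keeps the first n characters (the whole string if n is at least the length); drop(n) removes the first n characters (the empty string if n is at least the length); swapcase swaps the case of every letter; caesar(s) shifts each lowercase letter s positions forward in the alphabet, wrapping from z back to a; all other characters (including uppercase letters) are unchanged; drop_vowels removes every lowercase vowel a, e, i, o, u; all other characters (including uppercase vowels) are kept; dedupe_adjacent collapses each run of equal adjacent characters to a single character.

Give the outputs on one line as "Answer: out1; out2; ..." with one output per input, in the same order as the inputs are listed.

Execution, op by op:
  "phrmuuesr" -> "phrmsr" -> "PHRMSR"
  "grqqgivrlzwo" -> "grqqgvrlzw" -> "GRQQGVRLZW"
  "eht" -> "ht" -> "HT"

"PHRMSR"; "GRQQGVRLZW"; "HT"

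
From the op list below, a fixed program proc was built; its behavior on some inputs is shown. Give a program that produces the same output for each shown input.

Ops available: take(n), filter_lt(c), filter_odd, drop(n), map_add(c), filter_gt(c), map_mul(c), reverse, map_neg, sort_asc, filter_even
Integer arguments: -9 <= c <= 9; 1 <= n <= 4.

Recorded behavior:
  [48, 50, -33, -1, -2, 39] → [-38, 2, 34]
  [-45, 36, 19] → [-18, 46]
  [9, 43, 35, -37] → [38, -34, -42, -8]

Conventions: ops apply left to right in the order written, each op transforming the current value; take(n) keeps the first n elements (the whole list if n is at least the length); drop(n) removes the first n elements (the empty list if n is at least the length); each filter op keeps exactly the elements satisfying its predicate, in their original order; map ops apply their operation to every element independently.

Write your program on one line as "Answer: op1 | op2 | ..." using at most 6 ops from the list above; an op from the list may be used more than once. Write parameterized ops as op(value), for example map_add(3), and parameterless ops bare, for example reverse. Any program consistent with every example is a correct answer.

reverse | map_neg | filter_odd | map_mul(-1) | map_add(-1) | map_neg

Check, running the answer program on each example:
  [48, 50, -33, -1, -2, 39] -> [39, -2, -1, -33, 50, 48] -> [-39, 2, 1, 33, -50, -48] -> [-39, 1, 33] -> [39, -1, -33] -> [38, -2, -34] -> [-38, 2, 34]
  [-45, 36, 19] -> [19, 36, -45] -> [-19, -36, 45] -> [-19, 45] -> [19, -45] -> [18, -46] -> [-18, 46]
  [9, 43, 35, -37] -> [-37, 35, 43, 9] -> [37, -35, -43, -9] -> [37, -35, -43, -9] -> [-37, 35, 43, 9] -> [-38, 34, 42, 8] -> [38, -34, -42, -8]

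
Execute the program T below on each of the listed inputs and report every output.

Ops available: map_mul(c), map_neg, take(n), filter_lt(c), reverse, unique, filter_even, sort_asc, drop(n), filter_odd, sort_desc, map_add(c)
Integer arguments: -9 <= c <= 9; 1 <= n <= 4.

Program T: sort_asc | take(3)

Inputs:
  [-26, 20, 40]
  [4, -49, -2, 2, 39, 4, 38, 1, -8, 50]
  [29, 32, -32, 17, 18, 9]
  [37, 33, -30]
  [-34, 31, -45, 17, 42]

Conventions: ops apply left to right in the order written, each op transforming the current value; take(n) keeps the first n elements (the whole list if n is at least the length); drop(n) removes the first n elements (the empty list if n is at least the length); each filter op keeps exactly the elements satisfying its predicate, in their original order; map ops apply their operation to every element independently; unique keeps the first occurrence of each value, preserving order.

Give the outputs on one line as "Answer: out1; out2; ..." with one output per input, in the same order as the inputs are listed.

[-26, 20, 40]; [-49, -8, -2]; [-32, 9, 17]; [-30, 33, 37]; [-45, -34, 17]

Execution, op by op:
  [-26, 20, 40] -> [-26, 20, 40] -> [-26, 20, 40]
  [4, -49, -2, 2, 39, 4, 38, 1, -8, 50] -> [-49, -8, -2, 1, 2, 4, 4, 38, 39, 50] -> [-49, -8, -2]
  [29, 32, -32, 17, 18, 9] -> [-32, 9, 17, 18, 29, 32] -> [-32, 9, 17]
  [37, 33, -30] -> [-30, 33, 37] -> [-30, 33, 37]
  [-34, 31, -45, 17, 42] -> [-45, -34, 17, 31, 42] -> [-45, -34, 17]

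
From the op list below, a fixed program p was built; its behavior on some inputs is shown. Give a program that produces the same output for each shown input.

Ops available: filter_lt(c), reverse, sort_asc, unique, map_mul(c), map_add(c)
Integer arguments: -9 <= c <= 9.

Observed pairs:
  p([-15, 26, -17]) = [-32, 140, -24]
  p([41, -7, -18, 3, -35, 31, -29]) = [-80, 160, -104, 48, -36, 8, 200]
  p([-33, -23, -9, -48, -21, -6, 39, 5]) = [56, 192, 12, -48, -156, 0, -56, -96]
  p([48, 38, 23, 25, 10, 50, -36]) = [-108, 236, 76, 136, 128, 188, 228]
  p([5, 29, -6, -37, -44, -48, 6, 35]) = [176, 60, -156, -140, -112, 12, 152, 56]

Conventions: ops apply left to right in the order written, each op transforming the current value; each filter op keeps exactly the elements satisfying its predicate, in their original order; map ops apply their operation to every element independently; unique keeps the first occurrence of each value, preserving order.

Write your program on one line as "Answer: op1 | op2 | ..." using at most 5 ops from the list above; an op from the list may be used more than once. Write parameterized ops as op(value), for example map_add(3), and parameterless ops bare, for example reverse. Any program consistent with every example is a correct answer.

map_add(8) | reverse | map_mul(4) | map_add(4)

Check, running the answer program on each example:
  [-15, 26, -17] -> [-7, 34, -9] -> [-9, 34, -7] -> [-36, 136, -28] -> [-32, 140, -24]
  [41, -7, -18, 3, -35, 31, -29] -> [49, 1, -10, 11, -27, 39, -21] -> [-21, 39, -27, 11, -10, 1, 49] -> [-84, 156, -108, 44, -40, 4, 196] -> [-80, 160, -104, 48, -36, 8, 200]
  [-33, -23, -9, -48, -21, -6, 39, 5] -> [-25, -15, -1, -40, -13, 2, 47, 13] -> [13, 47, 2, -13, -40, -1, -15, -25] -> [52, 188, 8, -52, -160, -4, -60, -100] -> [56, 192, 12, -48, -156, 0, -56, -96]
  [48, 38, 23, 25, 10, 50, -36] -> [56, 46, 31, 33, 18, 58, -28] -> [-28, 58, 18, 33, 31, 46, 56] -> [-112, 232, 72, 132, 124, 184, 224] -> [-108, 236, 76, 136, 128, 188, 228]
  [5, 29, -6, -37, -44, -48, 6, 35] -> [13, 37, 2, -29, -36, -40, 14, 43] -> [43, 14, -40, -36, -29, 2, 37, 13] -> [172, 56, -160, -144, -116, 8, 148, 52] -> [176, 60, -156, -140, -112, 12, 152, 56]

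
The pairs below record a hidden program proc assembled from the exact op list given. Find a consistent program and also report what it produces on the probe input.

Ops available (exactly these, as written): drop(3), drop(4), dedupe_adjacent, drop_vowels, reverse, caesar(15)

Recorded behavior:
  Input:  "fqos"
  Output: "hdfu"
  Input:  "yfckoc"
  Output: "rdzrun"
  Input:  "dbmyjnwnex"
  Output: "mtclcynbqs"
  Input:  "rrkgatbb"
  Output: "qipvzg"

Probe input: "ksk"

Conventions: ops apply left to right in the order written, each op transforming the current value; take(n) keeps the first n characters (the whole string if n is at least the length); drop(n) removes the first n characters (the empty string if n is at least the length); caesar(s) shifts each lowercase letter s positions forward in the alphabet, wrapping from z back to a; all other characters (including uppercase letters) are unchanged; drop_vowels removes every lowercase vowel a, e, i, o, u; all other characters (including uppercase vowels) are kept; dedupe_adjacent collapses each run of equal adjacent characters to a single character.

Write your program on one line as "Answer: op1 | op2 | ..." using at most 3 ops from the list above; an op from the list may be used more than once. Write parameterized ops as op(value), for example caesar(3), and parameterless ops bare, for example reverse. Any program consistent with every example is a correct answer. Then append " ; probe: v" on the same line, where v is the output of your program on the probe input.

reverse | caesar(15) | dedupe_adjacent ; probe: "zhz"

Check, running the answer program on each example:
  "fqos" -> "soqf" -> "hdfu" -> "hdfu"
  "yfckoc" -> "cokcfy" -> "rdzrun" -> "rdzrun"
  "dbmyjnwnex" -> "xenwnjymbd" -> "mtclcynbqs" -> "mtclcynbqs"
  "rrkgatbb" -> "bbtagkrr" -> "qqipvzgg" -> "qipvzg"
  probe: "ksk" -> "ksk" -> "zhz" -> "zhz"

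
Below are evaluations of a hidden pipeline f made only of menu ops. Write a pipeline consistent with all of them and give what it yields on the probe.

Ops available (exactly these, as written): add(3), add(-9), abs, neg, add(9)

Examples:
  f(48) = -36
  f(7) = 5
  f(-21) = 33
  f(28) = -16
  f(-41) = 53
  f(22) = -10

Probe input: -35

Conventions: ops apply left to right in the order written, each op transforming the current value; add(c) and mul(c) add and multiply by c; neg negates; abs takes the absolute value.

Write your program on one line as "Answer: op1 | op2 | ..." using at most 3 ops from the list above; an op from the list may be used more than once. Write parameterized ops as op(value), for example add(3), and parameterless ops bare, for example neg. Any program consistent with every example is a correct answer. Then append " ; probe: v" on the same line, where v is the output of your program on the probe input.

neg | add(3) | add(9) ; probe: 47

Check, running the answer program on each example:
  48 -> -48 -> -45 -> -36
  7 -> -7 -> -4 -> 5
  -21 -> 21 -> 24 -> 33
  28 -> -28 -> -25 -> -16
  -41 -> 41 -> 44 -> 53
  22 -> -22 -> -19 -> -10
  probe: -35 -> 35 -> 38 -> 47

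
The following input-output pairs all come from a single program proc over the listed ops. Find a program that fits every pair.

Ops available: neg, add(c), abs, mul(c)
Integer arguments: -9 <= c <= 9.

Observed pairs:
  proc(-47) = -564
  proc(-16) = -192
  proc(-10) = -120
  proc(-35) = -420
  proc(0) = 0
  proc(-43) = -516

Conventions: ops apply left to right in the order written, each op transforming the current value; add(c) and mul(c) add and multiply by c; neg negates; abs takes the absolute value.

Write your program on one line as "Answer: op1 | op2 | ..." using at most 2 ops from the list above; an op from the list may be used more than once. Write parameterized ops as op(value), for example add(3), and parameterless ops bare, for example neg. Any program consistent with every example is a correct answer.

mul(-4) | mul(-3)

Check, running the answer program on each example:
  -47 -> 188 -> -564
  -16 -> 64 -> -192
  -10 -> 40 -> -120
  -35 -> 140 -> -420
  0 -> 0 -> 0
  -43 -> 172 -> -516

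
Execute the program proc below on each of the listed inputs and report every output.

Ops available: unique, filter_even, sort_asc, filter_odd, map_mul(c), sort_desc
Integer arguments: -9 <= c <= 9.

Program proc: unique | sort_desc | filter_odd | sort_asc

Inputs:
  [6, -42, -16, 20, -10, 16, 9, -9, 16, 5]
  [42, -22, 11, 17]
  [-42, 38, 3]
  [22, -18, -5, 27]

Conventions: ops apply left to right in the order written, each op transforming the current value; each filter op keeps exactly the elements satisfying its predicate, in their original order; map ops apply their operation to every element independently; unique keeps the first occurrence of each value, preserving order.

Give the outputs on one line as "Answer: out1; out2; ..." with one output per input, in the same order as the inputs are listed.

Execution, op by op:
  [6, -42, -16, 20, -10, 16, 9, -9, 16, 5] -> [6, -42, -16, 20, -10, 16, 9, -9, 5] -> [20, 16, 9, 6, 5, -9, -10, -16, -42] -> [9, 5, -9] -> [-9, 5, 9]
  [42, -22, 11, 17] -> [42, -22, 11, 17] -> [42, 17, 11, -22] -> [17, 11] -> [11, 17]
  [-42, 38, 3] -> [-42, 38, 3] -> [38, 3, -42] -> [3] -> [3]
  [22, -18, -5, 27] -> [22, -18, -5, 27] -> [27, 22, -5, -18] -> [27, -5] -> [-5, 27]

[-9, 5, 9]; [11, 17]; [3]; [-5, 27]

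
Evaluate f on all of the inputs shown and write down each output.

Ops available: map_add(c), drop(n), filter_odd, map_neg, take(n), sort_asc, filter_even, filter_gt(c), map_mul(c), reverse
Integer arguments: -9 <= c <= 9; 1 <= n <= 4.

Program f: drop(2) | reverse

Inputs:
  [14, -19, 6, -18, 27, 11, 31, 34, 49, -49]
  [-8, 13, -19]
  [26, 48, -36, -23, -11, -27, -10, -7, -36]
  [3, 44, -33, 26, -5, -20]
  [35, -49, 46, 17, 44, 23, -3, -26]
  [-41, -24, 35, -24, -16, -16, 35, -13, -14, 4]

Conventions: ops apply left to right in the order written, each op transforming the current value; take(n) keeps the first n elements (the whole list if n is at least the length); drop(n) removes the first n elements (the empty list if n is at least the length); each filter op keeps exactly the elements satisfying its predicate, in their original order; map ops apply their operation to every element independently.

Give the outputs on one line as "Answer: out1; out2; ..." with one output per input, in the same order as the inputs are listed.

Execution, op by op:
  [14, -19, 6, -18, 27, 11, 31, 34, 49, -49] -> [6, -18, 27, 11, 31, 34, 49, -49] -> [-49, 49, 34, 31, 11, 27, -18, 6]
  [-8, 13, -19] -> [-19] -> [-19]
  [26, 48, -36, -23, -11, -27, -10, -7, -36] -> [-36, -23, -11, -27, -10, -7, -36] -> [-36, -7, -10, -27, -11, -23, -36]
  [3, 44, -33, 26, -5, -20] -> [-33, 26, -5, -20] -> [-20, -5, 26, -33]
  [35, -49, 46, 17, 44, 23, -3, -26] -> [46, 17, 44, 23, -3, -26] -> [-26, -3, 23, 44, 17, 46]
  [-41, -24, 35, -24, -16, -16, 35, -13, -14, 4] -> [35, -24, -16, -16, 35, -13, -14, 4] -> [4, -14, -13, 35, -16, -16, -24, 35]

[-49, 49, 34, 31, 11, 27, -18, 6]; [-19]; [-36, -7, -10, -27, -11, -23, -36]; [-20, -5, 26, -33]; [-26, -3, 23, 44, 17, 46]; [4, -14, -13, 35, -16, -16, -24, 35]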